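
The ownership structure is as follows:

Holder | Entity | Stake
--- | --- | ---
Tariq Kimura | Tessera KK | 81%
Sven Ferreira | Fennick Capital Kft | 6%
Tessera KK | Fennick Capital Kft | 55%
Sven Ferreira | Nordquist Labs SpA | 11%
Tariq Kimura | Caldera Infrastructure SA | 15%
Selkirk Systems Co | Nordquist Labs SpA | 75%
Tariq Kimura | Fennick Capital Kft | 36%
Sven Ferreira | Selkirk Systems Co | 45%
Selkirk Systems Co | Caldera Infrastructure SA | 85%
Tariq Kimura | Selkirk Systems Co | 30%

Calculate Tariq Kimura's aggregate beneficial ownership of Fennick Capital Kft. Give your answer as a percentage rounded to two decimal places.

Tariq reaches Fennick along 2 paths.
Via Tessera: 81% × 55% = 44.55%.
Direct stake: 36% = 36%.
Total: 44.55% + 36% = 80.55%.

80.55%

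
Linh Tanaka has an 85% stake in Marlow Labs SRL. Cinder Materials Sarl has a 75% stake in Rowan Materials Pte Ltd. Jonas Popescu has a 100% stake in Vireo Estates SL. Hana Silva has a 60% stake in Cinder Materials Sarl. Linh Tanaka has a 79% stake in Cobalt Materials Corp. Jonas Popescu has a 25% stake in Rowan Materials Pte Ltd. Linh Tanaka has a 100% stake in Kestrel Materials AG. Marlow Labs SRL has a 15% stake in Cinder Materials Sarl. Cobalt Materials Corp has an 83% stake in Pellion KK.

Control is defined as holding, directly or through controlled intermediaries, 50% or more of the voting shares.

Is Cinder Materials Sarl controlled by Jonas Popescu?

Jonas holds 100% of Vireo, so Jonas controls Vireo.
Neither Jonas nor any entity Jonas controls holds any voting interest in Cinder.
So Jonas does not control Cinder.

No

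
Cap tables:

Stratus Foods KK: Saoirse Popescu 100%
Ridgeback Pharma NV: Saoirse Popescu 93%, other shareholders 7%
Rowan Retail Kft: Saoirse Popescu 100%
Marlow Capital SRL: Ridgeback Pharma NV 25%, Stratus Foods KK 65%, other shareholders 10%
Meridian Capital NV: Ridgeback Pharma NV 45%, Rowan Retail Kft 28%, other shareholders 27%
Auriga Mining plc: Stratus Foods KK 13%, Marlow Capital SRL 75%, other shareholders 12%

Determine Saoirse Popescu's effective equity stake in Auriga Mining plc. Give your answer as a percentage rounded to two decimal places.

79.19%

Saoirse reaches Auriga along 3 paths.
Via Stratus: 100% × 13% = 13%.
Via Ridgeback → Marlow: 93% × 25% × 75% = 17.4375%.
Via Stratus → Marlow: 100% × 65% × 75% = 48.75%.
Total: 13% + 17.4375% + 48.75% = 79.1875%.
Rounded: 79.19%.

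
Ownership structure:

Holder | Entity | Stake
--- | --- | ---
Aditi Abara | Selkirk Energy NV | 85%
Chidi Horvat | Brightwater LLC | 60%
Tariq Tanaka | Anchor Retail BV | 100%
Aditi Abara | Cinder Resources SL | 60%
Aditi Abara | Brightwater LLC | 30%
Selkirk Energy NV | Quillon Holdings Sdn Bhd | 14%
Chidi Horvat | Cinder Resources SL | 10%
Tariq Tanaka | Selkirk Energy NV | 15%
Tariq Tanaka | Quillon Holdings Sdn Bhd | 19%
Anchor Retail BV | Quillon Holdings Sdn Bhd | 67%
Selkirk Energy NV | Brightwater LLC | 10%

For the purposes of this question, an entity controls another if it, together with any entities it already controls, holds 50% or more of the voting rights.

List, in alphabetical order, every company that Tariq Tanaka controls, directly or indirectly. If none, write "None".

Tariq holds 100% of Anchor, so Tariq controls Anchor.
Anchor and Tariq together hold 67% + 19% = 86% of Quillon, so Tariq controls Quillon.
No other company's threshold is met.

Anchor Retail BV, Quillon Holdings Sdn Bhd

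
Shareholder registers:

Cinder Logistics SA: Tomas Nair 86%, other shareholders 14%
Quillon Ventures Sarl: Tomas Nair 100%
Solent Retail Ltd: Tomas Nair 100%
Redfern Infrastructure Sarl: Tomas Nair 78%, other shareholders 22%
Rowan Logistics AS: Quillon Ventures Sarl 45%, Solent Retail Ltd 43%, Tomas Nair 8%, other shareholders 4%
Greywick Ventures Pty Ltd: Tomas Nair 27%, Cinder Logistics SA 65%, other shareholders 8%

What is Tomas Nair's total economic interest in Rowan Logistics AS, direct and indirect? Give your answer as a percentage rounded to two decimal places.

Tomas reaches Rowan along 3 paths.
Via Quillon: 100% × 45% = 45%.
Via Solent: 100% × 43% = 43%.
Direct stake: 8% = 8%.
Total: 45% + 43% + 8% = 96%.
Rounded: 96.00%.

96.00%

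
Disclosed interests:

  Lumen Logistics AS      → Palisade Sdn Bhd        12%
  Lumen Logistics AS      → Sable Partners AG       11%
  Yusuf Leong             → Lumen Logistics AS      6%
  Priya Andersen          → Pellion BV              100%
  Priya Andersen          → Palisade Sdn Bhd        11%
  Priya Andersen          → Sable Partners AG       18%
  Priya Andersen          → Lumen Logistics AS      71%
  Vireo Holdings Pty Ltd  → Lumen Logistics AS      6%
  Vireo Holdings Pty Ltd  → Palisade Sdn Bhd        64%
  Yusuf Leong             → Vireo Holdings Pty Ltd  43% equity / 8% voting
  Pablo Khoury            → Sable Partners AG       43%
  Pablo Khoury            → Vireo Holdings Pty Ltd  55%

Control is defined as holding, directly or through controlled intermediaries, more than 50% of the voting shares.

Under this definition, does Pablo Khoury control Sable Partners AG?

Pablo holds 55% of Vireo, so Pablo controls Vireo.
Vireo holds 64% of Palisade, so Pablo controls Palisade.
In Sable, Pablo's side holds only 43%, not > 50%.
So Pablo does not control Sable.

No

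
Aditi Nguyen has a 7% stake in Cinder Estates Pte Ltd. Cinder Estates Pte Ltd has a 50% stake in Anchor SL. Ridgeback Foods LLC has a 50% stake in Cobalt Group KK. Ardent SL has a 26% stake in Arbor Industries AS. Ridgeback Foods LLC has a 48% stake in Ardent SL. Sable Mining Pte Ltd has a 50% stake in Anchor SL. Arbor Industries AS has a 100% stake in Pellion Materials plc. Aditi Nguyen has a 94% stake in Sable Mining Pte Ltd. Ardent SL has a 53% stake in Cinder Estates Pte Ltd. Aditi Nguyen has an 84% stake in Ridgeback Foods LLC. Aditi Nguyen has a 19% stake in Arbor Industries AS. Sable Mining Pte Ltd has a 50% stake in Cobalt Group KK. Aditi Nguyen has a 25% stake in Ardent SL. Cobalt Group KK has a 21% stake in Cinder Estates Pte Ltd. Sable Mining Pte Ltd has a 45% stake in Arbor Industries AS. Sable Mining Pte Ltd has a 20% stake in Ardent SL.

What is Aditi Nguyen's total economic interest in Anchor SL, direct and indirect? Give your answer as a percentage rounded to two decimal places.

Aditi reaches Anchor along 7 paths.
Via Ardent → Cinder: 25% × 53% × 50% = 6.625%.
Via Ridgeback → Ardent → Cinder: 84% × 48% × 53% × 50% = 10.6848%.
Via Sable → Ardent → Cinder: 94% × 20% × 53% × 50% = 4.982%.
Via Ridgeback → Cobalt → Cinder: 84% × 50% × 21% × 50% = 4.41%.
Via Sable → Cobalt → Cinder: 94% × 50% × 21% × 50% = 4.935%.
Via Cinder: 7% × 50% = 3.5%.
Via Sable: 94% × 50% = 47%.
Total: 6.625% + 10.6848% + 4.982% + 4.41% + 4.935% + 3.5% + 47% = 82.1368%.
Rounded: 82.14%.

82.14%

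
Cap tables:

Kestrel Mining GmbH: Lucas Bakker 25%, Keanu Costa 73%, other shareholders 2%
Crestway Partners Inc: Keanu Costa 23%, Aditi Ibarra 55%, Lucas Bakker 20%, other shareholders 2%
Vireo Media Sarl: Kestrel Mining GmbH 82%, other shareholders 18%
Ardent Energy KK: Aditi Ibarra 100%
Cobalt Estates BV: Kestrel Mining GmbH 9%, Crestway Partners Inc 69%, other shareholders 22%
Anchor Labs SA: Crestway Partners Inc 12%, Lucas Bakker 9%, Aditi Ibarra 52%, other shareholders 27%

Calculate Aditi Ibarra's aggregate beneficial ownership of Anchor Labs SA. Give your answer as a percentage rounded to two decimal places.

Aditi reaches Anchor along 2 paths.
Via Crestway: 55% × 12% = 6.6%.
Direct stake: 52% = 52%.
Total: 6.6% + 52% = 58.6%.
Rounded: 58.60%.

58.60%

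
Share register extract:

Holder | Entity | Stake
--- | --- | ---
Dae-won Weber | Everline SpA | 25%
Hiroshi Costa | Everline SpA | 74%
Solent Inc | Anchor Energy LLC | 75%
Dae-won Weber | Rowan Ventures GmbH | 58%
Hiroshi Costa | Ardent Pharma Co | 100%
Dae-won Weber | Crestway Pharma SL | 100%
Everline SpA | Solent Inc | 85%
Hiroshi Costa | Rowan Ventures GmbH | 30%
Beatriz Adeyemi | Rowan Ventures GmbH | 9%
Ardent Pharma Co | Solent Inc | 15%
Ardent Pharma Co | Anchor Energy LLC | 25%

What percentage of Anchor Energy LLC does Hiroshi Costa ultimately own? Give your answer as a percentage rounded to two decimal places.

83.43%

Hiroshi reaches Anchor along 3 paths.
Via Ardent: 100% × 25% = 25%.
Via Everline → Solent: 74% × 85% × 75% = 47.175%.
Via Ardent → Solent: 100% × 15% × 75% = 11.25%.
Total: 25% + 47.175% + 11.25% = 83.425%.
Rounded: 83.43%.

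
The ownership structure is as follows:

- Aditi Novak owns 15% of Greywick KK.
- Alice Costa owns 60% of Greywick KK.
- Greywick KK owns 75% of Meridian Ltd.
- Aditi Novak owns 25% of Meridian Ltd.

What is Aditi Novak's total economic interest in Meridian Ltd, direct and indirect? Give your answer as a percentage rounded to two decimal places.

36.25%

Aditi reaches Meridian along 2 paths.
Direct stake: 25% = 25%.
Via Greywick: 15% × 75% = 11.25%.
Total: 25% + 11.25% = 36.25%.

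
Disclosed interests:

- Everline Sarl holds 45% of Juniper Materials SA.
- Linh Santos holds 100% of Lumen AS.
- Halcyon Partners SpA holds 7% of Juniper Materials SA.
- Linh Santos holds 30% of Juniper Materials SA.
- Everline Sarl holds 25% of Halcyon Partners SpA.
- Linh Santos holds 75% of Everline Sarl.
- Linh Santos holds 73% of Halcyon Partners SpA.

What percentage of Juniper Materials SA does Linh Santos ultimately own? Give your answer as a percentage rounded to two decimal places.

Linh reaches Juniper along 4 paths.
Direct stake: 30% = 30%.
Via Everline: 75% × 45% = 33.75%.
Via Everline → Halcyon: 75% × 25% × 7% = 1.3125%.
Via Halcyon: 73% × 7% = 5.11%.
Total: 30% + 33.75% + 1.3125% + 5.11% = 70.1725%.
Rounded: 70.17%.

70.17%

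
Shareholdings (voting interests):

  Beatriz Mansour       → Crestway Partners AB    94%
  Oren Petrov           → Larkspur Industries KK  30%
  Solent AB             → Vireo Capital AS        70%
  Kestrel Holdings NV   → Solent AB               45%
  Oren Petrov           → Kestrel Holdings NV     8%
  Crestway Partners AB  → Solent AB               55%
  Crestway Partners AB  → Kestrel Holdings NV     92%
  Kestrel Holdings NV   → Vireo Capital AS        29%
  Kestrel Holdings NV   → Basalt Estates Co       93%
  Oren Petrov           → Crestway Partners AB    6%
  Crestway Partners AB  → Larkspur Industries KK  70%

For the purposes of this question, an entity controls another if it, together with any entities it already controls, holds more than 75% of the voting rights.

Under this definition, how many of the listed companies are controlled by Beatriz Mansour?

Beatriz holds 94% of Crestway, so Beatriz controls Crestway.
Crestway holds 92% of Kestrel, so Beatriz controls Kestrel.
Crestway and Kestrel together hold 55% + 45% = 100% of Solent, so Beatriz controls Solent.
Kestrel holds 93% of Basalt, so Beatriz controls Basalt.
Solent and Kestrel together hold 70% + 29% = 99% of Vireo, so Beatriz controls Vireo.
No other company's threshold is met.
Beatriz controls 5 companies.

5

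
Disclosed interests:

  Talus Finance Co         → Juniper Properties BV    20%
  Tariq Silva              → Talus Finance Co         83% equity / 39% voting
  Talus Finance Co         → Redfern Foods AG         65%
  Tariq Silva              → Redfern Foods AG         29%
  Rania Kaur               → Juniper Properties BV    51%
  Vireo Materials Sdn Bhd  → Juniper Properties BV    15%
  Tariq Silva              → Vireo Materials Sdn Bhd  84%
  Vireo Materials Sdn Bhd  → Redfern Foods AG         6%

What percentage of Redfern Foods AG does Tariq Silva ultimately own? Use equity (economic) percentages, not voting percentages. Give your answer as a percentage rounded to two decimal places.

Tariq reaches Redfern along 3 paths.
Via Vireo: 84% × 6% = 5.04%.
Via Talus: 83% × 65% = 53.95%.
Direct stake: 29% = 29%.
Total: 5.04% + 53.95% + 29% = 87.99%.

87.99%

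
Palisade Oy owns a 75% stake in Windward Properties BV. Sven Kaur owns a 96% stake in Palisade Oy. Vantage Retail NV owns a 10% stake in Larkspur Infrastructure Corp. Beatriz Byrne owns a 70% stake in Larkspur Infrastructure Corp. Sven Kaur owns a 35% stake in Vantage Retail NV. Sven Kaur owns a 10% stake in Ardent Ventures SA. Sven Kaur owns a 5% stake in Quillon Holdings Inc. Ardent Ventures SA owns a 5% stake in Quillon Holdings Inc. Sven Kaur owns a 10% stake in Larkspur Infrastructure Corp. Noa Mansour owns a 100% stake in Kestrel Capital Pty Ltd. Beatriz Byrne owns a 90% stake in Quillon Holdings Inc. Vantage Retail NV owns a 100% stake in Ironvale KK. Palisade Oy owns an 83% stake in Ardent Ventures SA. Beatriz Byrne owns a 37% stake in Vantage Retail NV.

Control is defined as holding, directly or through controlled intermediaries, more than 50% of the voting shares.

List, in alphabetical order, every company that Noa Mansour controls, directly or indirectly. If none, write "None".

Kestrel Capital Pty Ltd

Noa holds 100% of Kestrel, so Noa controls Kestrel.
No other company's threshold is met.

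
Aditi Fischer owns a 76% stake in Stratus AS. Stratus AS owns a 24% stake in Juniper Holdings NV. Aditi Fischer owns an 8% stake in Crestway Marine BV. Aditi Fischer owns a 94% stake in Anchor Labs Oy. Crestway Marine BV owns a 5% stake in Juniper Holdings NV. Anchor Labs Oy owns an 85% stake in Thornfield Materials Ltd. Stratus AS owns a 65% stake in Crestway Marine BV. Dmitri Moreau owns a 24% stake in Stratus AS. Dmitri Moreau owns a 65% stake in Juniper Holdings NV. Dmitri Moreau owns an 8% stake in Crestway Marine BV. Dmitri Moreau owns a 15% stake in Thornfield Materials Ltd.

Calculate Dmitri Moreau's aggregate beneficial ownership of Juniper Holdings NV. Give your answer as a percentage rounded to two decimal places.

71.94%

Dmitri reaches Juniper along 4 paths.
Via Stratus: 24% × 24% = 5.76%.
Direct stake: 65% = 65%.
Via Stratus → Crestway: 24% × 65% × 5% = 0.78%.
Via Crestway: 8% × 5% = 0.4%.
Total: 5.76% + 65% + 0.78% + 0.4% = 71.94%.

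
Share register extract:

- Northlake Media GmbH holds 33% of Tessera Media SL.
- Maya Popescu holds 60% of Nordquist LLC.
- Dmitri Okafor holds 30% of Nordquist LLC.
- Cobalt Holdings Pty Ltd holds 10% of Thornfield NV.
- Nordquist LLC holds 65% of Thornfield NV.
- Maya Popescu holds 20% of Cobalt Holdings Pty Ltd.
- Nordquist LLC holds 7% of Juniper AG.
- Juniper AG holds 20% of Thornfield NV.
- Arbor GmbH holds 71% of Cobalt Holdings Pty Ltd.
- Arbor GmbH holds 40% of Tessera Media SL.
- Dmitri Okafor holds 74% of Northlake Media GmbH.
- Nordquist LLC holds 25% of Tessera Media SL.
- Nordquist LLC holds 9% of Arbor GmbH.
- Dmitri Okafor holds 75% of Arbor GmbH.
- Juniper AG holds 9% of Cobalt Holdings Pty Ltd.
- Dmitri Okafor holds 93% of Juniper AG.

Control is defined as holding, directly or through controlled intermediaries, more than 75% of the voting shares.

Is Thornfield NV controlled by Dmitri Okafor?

No

Dmitri holds 93% of Juniper, so Dmitri controls Juniper.
In Thornfield, Dmitri's side holds only 20%, not > 75%.
So Dmitri does not control Thornfield.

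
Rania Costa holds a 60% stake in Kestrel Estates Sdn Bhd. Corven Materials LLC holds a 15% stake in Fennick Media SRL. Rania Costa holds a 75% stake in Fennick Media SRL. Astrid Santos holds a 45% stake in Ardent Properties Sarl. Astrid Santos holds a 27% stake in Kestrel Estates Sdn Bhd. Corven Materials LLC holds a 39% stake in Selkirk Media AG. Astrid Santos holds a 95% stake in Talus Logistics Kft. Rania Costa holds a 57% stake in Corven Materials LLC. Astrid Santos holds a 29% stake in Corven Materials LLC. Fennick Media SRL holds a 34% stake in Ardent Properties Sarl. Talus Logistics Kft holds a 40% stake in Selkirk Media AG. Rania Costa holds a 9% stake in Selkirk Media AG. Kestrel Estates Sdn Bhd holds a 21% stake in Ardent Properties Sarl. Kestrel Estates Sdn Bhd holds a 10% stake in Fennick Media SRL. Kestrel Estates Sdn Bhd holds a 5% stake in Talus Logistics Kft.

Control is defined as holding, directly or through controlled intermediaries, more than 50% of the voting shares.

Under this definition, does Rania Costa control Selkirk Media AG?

No

Rania holds 57% of Corven, so Rania controls Corven.
Rania holds 60% of Kestrel, so Rania controls Kestrel.
Kestrel and Rania and Corven together hold 10% + 75% + 15% = 100% of Fennick, so Rania controls Fennick.
Kestrel and Fennick together hold 21% + 34% = 55% of Ardent, so Rania controls Ardent.
In Selkirk, Rania's side holds only 39% + 9% = 48%, not > 50%.
So Rania does not control Selkirk.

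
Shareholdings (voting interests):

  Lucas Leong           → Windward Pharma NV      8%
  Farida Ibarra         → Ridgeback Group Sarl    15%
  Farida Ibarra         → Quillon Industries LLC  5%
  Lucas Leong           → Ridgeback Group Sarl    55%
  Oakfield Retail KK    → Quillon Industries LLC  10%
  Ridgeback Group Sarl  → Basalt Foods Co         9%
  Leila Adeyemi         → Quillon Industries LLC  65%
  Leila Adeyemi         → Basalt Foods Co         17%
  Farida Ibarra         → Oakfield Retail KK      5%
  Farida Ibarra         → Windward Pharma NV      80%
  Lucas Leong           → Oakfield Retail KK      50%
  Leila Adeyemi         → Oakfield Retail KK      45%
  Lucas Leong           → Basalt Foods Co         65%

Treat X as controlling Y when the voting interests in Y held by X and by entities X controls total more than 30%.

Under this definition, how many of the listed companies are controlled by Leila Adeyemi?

Leila holds 45% of Oakfield, so Leila controls Oakfield.
Oakfield and Leila together hold 10% + 65% = 75% of Quillon, so Leila controls Quillon.
No other company's threshold is met.
Leila controls 2 companies.

2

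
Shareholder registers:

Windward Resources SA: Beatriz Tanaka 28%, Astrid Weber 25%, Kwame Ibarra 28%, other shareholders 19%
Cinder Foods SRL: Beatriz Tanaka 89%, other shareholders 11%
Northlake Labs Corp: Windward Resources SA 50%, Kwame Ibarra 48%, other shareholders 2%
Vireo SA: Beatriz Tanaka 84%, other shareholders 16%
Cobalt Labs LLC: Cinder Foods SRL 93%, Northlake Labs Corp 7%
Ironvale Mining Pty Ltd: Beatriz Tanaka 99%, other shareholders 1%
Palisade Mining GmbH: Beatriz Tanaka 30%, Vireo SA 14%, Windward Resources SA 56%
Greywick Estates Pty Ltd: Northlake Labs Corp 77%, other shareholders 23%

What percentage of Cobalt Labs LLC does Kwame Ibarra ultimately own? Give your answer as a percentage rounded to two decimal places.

4.34%

Kwame reaches Cobalt along 2 paths.
Via Windward → Northlake: 28% × 50% × 7% = 0.98%.
Via Northlake: 48% × 7% = 3.36%.
Total: 0.98% + 3.36% = 4.34%.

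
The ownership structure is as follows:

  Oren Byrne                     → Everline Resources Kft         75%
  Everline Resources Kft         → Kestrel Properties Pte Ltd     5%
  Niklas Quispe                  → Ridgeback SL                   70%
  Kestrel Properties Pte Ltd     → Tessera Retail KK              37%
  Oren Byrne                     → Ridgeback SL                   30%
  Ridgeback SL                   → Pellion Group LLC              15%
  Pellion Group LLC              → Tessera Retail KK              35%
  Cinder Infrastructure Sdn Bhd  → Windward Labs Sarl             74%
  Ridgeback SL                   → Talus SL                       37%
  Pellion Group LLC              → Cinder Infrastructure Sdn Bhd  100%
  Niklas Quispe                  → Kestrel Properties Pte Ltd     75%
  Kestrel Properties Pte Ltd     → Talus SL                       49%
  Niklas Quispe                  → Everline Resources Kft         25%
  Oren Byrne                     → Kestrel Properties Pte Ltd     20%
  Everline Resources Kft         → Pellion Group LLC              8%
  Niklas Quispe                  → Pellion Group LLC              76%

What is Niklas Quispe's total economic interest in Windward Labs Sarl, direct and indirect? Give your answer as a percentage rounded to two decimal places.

65.49%

Niklas reaches Windward along 3 paths.
Via Pellion → Cinder: 76% × 100% × 74% = 56.24%.
Via Everline → Pellion → Cinder: 25% × 8% × 100% × 74% = 1.48%.
Via Ridgeback → Pellion → Cinder: 70% × 15% × 100% × 74% = 7.77%.
Total: 56.24% + 1.48% + 7.77% = 65.49%.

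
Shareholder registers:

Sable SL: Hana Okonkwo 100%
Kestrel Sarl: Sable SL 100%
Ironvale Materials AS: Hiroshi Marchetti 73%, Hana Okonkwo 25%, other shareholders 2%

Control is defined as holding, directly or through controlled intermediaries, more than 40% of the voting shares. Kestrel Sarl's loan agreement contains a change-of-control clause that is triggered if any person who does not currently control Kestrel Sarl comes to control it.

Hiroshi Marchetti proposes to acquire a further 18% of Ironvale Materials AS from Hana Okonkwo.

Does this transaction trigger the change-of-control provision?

The purchase adds only to Hiroshi's holdings (Hana's stake shrinks), so Hiroshi is the only person who could newly come to control Kestrel.
Hiroshi holds 73% of Ironvale, so Hiroshi controls Ironvale.
Neither Hiroshi nor any entity Hiroshi controls holds any voting interest in Kestrel.
So before the transaction, Hiroshi does not control Kestrel.
After the purchase, Hiroshi's direct stake in Ironvale rises to 73% + 18% = 91%, and Hana's stake falls to 7%.
Hiroshi holds 91% of Ironvale, so Hiroshi controls Ironvale.
After the transaction, neither Hiroshi nor any entity Hiroshi controls holds a voting interest in Kestrel, so Hiroshi still does not control it.
No new person acquires control, so the clause is not triggered.

No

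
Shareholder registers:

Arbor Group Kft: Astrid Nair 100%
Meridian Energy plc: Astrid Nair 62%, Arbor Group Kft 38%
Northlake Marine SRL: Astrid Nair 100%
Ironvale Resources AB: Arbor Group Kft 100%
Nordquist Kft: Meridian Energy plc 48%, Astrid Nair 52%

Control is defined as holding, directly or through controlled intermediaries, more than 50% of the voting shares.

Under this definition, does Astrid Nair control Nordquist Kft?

Yes

Astrid holds 100% of Arbor, so Astrid controls Arbor.
Astrid and Arbor together hold 62% + 38% = 100% of Meridian, so Astrid controls Meridian.
Meridian and Astrid together hold 48% + 52% = 100% of Nordquist, so Astrid controls Nordquist.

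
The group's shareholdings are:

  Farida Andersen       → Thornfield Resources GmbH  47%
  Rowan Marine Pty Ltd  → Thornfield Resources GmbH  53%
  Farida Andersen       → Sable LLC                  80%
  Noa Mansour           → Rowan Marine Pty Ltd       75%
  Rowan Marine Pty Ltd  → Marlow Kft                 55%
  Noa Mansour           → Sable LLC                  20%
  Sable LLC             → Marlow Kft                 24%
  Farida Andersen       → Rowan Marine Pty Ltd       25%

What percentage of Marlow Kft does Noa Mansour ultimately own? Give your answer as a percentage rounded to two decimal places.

46.05%

Noa reaches Marlow along 2 paths.
Via Sable: 20% × 24% = 4.8%.
Via Rowan: 75% × 55% = 41.25%.
Total: 4.8% + 41.25% = 46.05%.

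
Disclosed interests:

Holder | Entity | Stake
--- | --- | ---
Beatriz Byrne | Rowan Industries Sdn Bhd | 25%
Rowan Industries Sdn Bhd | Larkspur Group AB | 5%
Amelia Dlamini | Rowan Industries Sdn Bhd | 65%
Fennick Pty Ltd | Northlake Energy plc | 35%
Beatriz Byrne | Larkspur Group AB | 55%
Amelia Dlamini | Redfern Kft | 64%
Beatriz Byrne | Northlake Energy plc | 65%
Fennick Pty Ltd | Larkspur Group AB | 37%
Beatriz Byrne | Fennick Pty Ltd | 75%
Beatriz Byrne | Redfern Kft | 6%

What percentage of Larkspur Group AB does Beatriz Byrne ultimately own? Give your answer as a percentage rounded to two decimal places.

84.00%

Beatriz reaches Larkspur along 3 paths.
Direct stake: 55% = 55%.
Via Fennick: 75% × 37% = 27.75%.
Via Rowan: 25% × 5% = 1.25%.
Total: 55% + 27.75% + 1.25% = 84%.
Rounded: 84.00%.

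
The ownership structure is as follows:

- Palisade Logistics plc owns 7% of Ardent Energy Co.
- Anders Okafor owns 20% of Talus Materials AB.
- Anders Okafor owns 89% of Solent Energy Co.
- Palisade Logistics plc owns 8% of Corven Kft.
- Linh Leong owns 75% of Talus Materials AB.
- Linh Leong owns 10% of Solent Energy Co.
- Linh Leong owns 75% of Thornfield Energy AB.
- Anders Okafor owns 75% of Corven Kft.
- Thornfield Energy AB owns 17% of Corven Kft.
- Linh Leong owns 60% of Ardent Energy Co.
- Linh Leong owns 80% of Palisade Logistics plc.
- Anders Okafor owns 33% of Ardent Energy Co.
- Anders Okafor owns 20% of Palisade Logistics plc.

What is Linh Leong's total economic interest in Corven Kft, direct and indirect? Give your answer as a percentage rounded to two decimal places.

19.15%

Linh reaches Corven along 2 paths.
Via Palisade: 80% × 8% = 6.4%.
Via Thornfield: 75% × 17% = 12.75%.
Total: 6.4% + 12.75% = 19.15%.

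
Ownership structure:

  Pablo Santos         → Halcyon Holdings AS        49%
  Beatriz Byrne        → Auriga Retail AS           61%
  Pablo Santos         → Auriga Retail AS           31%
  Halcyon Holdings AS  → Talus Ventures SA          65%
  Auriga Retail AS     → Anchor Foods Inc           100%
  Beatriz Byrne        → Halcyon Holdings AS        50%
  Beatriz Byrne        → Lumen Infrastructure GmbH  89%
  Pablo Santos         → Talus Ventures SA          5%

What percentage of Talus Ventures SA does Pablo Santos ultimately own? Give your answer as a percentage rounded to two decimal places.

36.85%

Pablo reaches Talus along 2 paths.
Direct stake: 5% = 5%.
Via Halcyon: 49% × 65% = 31.85%.
Total: 5% + 31.85% = 36.85%.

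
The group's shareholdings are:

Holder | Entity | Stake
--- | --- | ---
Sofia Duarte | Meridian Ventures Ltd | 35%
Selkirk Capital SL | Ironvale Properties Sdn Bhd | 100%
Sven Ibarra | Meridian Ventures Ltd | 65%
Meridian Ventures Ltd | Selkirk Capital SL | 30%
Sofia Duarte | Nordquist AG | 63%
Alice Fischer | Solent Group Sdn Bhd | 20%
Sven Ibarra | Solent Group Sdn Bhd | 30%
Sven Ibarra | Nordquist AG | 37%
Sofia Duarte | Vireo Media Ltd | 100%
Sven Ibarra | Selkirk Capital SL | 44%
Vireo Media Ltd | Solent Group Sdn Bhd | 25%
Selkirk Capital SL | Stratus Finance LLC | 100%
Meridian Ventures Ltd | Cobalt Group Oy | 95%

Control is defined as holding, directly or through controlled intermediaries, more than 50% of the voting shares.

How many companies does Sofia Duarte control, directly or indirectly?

2

Sofia holds 100% of Vireo, so Sofia controls Vireo.
Sofia holds 63% of Nordquist, so Sofia controls Nordquist.
No other company's threshold is met.
Sofia controls 2 companies.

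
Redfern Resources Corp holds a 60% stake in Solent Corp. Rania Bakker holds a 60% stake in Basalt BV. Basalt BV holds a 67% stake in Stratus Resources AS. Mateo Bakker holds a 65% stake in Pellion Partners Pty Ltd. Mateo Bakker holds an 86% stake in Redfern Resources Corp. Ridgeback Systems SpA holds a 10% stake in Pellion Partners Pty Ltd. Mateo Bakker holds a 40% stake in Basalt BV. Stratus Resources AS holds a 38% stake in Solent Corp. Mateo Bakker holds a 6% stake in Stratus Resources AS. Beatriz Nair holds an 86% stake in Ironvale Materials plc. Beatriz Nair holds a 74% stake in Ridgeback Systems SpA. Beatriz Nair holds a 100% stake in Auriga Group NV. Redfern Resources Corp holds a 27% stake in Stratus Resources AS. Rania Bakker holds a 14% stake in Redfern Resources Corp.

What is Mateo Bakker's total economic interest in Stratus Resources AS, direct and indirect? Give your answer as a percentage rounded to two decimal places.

56.02%

Mateo reaches Stratus along 3 paths.
Via Redfern: 86% × 27% = 23.22%.
Via Basalt: 40% × 67% = 26.8%.
Direct stake: 6% = 6%.
Total: 23.22% + 26.8% + 6% = 56.02%.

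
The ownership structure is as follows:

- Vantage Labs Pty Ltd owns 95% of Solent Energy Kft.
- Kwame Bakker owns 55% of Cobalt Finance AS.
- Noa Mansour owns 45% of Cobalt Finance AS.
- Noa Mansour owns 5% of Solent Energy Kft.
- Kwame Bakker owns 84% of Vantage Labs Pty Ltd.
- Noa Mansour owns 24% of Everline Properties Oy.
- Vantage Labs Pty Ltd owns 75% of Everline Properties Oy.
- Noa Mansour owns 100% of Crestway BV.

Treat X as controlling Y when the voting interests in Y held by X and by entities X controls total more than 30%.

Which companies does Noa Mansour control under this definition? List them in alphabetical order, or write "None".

Noa holds 45% of Cobalt, so Noa controls Cobalt.
Noa holds 100% of Crestway, so Noa controls Crestway.
No other company's threshold is met.

Cobalt Finance AS, Crestway BV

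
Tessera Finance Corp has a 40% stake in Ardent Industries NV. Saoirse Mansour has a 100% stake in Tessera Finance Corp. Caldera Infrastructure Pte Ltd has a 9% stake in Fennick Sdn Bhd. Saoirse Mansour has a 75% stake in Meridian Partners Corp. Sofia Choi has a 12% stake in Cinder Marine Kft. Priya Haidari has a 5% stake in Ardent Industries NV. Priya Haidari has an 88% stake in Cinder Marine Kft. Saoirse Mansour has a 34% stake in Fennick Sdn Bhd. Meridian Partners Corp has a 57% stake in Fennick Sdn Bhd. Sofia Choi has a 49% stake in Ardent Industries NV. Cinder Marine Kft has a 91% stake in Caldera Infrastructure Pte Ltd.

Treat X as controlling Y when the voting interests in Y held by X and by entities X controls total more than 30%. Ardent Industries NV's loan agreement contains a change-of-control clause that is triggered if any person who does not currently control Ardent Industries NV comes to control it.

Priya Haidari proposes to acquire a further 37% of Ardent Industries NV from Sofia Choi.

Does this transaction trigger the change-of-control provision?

Yes

The purchase adds only to Priya's holdings (Sofia's stake shrinks), so Priya is the only person who could newly come to control Ardent.
Priya holds 88% of Cinder, so Priya controls Cinder.
Cinder holds 91% of Caldera, so Priya controls Caldera.
In Ardent, Priya's side holds only 5%, not > 30%.
So before the transaction, Priya does not control Ardent.
After the purchase, Priya's direct stake in Ardent rises to 5% + 37% = 42%, and Sofia's stake falls to 12%.
Priya holds 42% of Ardent, so Priya controls Ardent.
Priya did not control Ardent before and does after, so the clause is triggered.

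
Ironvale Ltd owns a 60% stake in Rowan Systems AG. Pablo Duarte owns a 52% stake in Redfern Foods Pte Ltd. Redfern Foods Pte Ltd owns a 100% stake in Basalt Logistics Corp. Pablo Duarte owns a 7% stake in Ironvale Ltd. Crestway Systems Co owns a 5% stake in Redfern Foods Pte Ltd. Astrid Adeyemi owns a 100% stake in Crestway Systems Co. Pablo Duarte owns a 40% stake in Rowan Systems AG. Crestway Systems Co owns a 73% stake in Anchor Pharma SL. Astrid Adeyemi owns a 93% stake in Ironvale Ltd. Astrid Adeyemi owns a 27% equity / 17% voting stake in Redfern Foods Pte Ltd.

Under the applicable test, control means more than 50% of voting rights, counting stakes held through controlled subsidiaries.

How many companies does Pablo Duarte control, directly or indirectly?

2

Pablo holds 52% of Redfern, so Pablo controls Redfern.
Redfern holds 100% of Basalt, so Pablo controls Basalt.
No other company's threshold is met.
Pablo controls 2 companies.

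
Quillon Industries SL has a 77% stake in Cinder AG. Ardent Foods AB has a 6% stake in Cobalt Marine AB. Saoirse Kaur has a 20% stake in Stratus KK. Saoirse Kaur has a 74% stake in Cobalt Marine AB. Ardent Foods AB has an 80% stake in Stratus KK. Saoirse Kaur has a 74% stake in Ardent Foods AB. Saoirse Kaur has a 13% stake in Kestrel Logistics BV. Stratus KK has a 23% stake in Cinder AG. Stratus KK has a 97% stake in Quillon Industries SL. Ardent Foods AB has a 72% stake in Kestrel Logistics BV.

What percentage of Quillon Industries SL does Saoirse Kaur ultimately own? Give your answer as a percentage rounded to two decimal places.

Saoirse reaches Quillon along 2 paths.
Via Ardent → Stratus: 74% × 80% × 97% = 57.424%.
Via Stratus: 20% × 97% = 19.4%.
Total: 57.424% + 19.4% = 76.824%.
Rounded: 76.82%.

76.82%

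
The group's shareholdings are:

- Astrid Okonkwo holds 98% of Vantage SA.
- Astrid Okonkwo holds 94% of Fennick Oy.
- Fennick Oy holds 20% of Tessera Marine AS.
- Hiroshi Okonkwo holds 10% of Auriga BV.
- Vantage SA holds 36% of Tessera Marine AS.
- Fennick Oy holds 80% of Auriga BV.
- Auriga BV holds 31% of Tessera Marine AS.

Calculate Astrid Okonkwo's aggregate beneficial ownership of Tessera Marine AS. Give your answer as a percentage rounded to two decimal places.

77.39%

Astrid reaches Tessera along 3 paths.
Via Fennick: 94% × 20% = 18.8%.
Via Fennick → Auriga: 94% × 80% × 31% = 23.312%.
Via Vantage: 98% × 36% = 35.28%.
Total: 18.8% + 23.312% + 35.28% = 77.392%.
Rounded: 77.39%.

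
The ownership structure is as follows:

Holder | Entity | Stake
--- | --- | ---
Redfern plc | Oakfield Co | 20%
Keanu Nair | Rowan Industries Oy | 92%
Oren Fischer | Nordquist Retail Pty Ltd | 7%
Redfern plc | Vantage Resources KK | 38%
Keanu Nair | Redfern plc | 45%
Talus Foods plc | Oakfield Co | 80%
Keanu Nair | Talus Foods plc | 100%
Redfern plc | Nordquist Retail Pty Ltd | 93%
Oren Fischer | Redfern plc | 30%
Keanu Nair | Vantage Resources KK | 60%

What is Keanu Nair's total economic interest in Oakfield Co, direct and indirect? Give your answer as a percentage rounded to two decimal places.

89.00%

Keanu reaches Oakfield along 2 paths.
Via Talus: 100% × 80% = 80%.
Via Redfern: 45% × 20% = 9%.
Total: 80% + 9% = 89%.
Rounded: 89.00%.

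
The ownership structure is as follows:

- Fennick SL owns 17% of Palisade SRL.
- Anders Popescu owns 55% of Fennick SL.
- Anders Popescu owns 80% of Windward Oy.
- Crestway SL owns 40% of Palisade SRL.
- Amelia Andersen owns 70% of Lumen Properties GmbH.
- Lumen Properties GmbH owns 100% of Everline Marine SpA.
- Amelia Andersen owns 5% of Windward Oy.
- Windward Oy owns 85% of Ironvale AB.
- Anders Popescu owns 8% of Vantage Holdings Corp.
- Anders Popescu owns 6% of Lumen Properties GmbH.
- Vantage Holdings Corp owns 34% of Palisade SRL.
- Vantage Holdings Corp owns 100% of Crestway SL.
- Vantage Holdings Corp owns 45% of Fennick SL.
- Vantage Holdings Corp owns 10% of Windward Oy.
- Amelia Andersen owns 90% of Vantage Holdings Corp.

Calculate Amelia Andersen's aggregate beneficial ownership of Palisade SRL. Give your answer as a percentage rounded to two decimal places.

73.49%

Amelia reaches Palisade along 3 paths.
Via Vantage → Crestway: 90% × 100% × 40% = 36%.
Via Vantage: 90% × 34% = 30.6%.
Via Vantage → Fennick: 90% × 45% × 17% = 6.885%.
Total: 36% + 30.6% + 6.885% = 73.485%.
Rounded: 73.49%.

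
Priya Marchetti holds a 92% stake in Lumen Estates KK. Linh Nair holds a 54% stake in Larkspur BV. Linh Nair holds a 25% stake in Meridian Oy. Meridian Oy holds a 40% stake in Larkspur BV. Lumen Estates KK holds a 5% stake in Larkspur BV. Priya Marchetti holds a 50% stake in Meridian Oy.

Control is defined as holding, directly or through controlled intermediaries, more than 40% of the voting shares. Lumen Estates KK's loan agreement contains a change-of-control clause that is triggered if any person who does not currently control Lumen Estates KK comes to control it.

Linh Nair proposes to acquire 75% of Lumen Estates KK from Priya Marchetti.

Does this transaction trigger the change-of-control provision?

The purchase adds only to Linh's holdings (Priya's stake shrinks), so Linh is the only person who could newly come to control Lumen.
Linh holds 54% of Larkspur, so Linh controls Larkspur.
Neither Linh nor any entity Linh controls holds any voting interest in Lumen.
So before the transaction, Linh does not control Lumen.
After the purchase, Linh holds 75% of Lumen directly, and Priya's stake falls to 17%.
Linh holds 75% of Lumen, so Linh controls Lumen.
Linh did not control Lumen before and does after, so the clause is triggered.

Yes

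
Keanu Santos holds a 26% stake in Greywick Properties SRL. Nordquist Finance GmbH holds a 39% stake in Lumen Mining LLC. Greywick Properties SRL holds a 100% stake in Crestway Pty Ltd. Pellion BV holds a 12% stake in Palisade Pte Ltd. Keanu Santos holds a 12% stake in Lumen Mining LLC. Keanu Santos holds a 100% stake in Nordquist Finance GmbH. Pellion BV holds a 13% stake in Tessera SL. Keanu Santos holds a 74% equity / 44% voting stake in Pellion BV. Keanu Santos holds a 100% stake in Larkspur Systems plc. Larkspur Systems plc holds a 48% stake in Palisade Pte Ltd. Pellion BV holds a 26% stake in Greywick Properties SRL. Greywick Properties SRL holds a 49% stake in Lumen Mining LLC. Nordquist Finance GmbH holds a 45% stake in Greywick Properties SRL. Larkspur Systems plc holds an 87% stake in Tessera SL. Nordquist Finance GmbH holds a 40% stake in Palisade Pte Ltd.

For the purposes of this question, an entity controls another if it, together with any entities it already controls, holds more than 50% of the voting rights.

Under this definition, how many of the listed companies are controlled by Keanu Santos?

7

Keanu holds 100% of Nordquist, so Keanu controls Nordquist.
Keanu holds 100% of Larkspur, so Keanu controls Larkspur.
Larkspur and Nordquist together hold 48% + 40% = 88% of Palisade, so Keanu controls Palisade.
Nordquist and Keanu together hold 45% + 26% = 71% of Greywick, so Keanu controls Greywick.
Larkspur holds 87% of Tessera, so Keanu controls Tessera.
Greywick and Keanu and Nordquist together hold 49% + 12% + 39% = 100% of Lumen, so Keanu controls Lumen.
Greywick holds 100% of Crestway, so Keanu controls Crestway.
No other company's threshold is met.
Keanu controls 7 companies.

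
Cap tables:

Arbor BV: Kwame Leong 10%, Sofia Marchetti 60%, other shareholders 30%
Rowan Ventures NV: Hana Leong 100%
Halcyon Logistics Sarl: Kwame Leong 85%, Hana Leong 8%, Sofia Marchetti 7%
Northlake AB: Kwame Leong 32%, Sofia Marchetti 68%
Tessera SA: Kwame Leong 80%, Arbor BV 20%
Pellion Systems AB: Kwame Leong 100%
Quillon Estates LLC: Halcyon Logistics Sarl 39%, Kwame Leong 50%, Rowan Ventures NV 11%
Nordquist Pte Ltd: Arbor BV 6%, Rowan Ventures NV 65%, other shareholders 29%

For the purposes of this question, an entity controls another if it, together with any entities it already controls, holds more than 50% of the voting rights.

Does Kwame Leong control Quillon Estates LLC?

Yes

Kwame holds 85% of Halcyon, so Kwame controls Halcyon.
Halcyon and Kwame together hold 39% + 50% = 89% of Quillon, so Kwame controls Quillon.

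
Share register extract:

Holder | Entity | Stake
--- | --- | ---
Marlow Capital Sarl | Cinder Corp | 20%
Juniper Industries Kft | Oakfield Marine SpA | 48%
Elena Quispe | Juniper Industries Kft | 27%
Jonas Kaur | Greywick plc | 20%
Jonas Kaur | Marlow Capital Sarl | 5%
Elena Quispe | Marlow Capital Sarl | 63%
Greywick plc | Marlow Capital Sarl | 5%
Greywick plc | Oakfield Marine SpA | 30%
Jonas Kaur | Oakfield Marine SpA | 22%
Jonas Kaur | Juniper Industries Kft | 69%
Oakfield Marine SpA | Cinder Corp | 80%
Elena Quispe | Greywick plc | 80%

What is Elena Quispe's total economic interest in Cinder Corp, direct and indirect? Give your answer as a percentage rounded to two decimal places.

Elena reaches Cinder along 4 paths.
Via Greywick → Marlow: 80% × 5% × 20% = 0.8%.
Via Marlow: 63% × 20% = 12.6%.
Via Greywick → Oakfield: 80% × 30% × 80% = 19.2%.
Via Juniper → Oakfield: 27% × 48% × 80% = 10.368%.
Total: 0.8% + 12.6% + 19.2% + 10.368% = 42.968%.
Rounded: 42.97%.

42.97%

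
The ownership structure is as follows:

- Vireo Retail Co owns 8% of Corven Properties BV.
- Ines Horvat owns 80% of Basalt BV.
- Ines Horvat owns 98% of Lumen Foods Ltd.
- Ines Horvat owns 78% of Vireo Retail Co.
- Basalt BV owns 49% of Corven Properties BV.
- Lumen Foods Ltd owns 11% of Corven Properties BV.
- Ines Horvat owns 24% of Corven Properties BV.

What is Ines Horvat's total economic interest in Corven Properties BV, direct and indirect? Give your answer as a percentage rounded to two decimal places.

Ines reaches Corven along 4 paths.
Direct stake: 24% = 24%.
Via Basalt: 80% × 49% = 39.2%.
Via Lumen: 98% × 11% = 10.78%.
Via Vireo: 78% × 8% = 6.24%.
Total: 24% + 39.2% + 10.78% + 6.24% = 80.22%.

80.22%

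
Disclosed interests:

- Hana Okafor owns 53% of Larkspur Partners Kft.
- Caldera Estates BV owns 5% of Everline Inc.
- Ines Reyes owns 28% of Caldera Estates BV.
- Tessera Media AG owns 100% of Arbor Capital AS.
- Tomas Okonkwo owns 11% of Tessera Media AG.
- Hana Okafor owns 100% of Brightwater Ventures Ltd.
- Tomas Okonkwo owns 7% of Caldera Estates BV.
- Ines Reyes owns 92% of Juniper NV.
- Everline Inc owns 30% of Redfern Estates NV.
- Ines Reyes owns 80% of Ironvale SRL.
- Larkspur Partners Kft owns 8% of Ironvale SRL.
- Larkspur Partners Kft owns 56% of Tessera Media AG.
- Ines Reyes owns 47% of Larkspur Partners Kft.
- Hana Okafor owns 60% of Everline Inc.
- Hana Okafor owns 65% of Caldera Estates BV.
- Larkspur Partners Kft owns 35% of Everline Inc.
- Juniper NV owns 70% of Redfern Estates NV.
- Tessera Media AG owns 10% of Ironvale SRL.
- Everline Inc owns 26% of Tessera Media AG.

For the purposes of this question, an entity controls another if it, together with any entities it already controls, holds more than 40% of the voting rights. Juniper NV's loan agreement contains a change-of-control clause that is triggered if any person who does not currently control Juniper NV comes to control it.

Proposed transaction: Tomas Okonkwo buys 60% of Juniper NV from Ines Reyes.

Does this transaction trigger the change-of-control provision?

The purchase adds only to Tomas's holdings (Ines's stake shrinks), so Tomas is the only person who could newly come to control Juniper.
Tomas's largest direct stake is 11% in Tessera, which does not meet the threshold, so Tomas controls no company.
Neither Tomas nor any entity Tomas controls holds any voting interest in Juniper.
So before the transaction, Tomas does not control Juniper.
After the purchase, Tomas holds 60% of Juniper directly, and Ines's stake falls to 32%.
Tomas holds 60% of Juniper, so Tomas controls Juniper.
Tomas did not control Juniper before and does after, so the clause is triggered.

Yes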